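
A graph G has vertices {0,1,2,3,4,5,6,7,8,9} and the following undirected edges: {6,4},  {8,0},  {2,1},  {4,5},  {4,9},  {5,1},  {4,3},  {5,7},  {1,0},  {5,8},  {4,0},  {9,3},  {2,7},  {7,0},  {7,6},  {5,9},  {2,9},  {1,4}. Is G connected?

Yes

Starting from 0 and exploring outward reaches every vertex (0, 1, 8, 7, 4, 2, 5, 6, 3, 9); the graph is connected.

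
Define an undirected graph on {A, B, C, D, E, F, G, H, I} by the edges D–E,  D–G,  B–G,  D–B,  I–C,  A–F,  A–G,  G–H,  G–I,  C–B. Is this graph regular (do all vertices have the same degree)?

No

Degrees: A:2, B:3, C:2, D:3, E:1, F:1, G:5, H:1, I:2
Vertex E has degree 1 while G has degree 5, so the graph is not regular.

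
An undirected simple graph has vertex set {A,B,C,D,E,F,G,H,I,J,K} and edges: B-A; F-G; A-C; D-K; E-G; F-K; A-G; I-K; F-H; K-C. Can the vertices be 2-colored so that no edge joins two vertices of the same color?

No

C-A-G-F-K-C is an odd cycle (length 5), and a bipartite graph can contain only even cycles.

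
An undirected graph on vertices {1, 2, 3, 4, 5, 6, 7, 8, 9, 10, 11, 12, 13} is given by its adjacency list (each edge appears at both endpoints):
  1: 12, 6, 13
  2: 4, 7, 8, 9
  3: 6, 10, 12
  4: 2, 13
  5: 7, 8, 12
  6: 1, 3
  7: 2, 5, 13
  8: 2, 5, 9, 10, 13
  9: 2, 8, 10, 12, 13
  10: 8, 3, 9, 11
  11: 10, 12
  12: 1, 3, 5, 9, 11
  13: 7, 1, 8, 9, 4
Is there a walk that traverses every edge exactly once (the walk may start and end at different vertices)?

No

Degrees: 1:3, 2:4, 3:3, 4:2, 5:3, 6:2, 7:3, 8:5, 9:5, 10:4, 11:2, 12:5, 13:5
Odd-degree vertices: 1, 3, 5, 7, 8, 9, 12, 13 (8 total).
With 8 odd-degree vertices (more than two), no single trail can use every edge.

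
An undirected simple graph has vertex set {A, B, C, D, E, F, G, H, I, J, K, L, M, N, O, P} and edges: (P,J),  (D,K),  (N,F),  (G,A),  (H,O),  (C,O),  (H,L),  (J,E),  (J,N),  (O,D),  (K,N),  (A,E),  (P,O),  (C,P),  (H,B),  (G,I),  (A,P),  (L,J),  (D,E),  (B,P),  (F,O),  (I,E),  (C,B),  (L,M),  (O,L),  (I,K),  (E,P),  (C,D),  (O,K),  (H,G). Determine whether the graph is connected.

A breadth-first search from A visits A, P, G, E, J, O, B, C, H, I, D, N, L, K, F, M — all 16 vertices — so the graph is connected.

Yes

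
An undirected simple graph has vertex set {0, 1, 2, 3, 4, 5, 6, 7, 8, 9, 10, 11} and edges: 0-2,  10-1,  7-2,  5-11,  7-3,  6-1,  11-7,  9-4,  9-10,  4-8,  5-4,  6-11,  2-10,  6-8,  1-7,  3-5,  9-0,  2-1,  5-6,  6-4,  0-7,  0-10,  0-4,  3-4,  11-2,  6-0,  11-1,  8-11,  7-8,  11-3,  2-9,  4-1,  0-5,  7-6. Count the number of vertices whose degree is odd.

Degrees: 0:7, 1:6, 2:6, 3:4, 4:7, 5:5, 6:7, 7:7, 8:4, 9:4, 10:4, 11:7
Odd-degree vertices: 0, 4, 5, 6, 7, 11.

6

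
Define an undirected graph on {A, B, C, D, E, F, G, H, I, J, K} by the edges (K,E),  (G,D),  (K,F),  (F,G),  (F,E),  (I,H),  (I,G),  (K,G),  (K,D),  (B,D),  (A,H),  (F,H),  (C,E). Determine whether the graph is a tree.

No

|V| = 11, |E| = 13.
It is not connected, so it is not a tree.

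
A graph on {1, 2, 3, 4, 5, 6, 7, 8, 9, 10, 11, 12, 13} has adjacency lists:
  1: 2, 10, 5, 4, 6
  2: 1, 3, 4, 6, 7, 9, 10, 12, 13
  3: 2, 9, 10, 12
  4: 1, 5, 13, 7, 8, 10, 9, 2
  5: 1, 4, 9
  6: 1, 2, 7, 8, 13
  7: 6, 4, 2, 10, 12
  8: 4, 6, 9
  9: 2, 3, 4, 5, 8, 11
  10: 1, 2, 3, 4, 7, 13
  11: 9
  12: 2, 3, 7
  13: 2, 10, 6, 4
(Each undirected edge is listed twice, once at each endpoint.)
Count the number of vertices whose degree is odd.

8

Degrees: 1:5, 2:9, 3:4, 4:8, 5:3, 6:5, 7:5, 8:3, 9:6, 10:6, 11:1, 12:3, 13:4
Odd-degree vertices: 1, 2, 5, 6, 7, 8, 11, 12.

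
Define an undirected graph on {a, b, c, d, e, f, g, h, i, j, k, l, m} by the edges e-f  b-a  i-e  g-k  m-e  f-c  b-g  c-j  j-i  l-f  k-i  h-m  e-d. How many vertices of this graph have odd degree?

6

Degrees: a:1, b:2, c:2, d:1, e:4, f:3, g:2, h:1, i:3, j:2, k:2, l:1, m:2
Odd-degree vertices: a, d, f, h, i, l.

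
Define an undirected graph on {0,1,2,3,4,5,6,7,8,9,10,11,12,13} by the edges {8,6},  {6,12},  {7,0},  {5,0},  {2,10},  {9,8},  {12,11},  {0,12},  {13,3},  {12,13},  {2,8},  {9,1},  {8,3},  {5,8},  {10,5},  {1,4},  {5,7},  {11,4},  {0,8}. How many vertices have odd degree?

0

Degrees: 0:4, 1:2, 2:2, 3:2, 4:2, 5:4, 6:2, 7:2, 8:6, 9:2, 10:2, 11:2, 12:4, 13:2
Odd-degree vertices: none.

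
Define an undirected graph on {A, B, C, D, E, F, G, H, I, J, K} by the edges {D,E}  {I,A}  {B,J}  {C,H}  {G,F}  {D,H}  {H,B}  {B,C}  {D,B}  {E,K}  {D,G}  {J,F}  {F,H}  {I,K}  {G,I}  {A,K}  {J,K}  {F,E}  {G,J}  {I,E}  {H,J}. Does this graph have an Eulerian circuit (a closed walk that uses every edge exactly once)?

No

Degrees: A:2, B:4, C:2, D:4, E:4, F:4, G:4, H:5, I:4, J:5, K:4
H, J have odd degree; an Eulerian circuit needs every degree to be even, so none exists.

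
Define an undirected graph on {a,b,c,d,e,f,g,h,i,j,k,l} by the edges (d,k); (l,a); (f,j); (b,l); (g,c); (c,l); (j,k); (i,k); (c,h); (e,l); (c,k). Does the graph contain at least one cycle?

No

The graph has 12 vertices, 11 edges, and 1 connected component.
Since 11 = 12 - 1, the graph is a forest and contains no cycle.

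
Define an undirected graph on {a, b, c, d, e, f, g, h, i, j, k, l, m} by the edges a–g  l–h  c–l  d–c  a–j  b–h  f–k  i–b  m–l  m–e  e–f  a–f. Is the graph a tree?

The graph has 13 vertices and 12 edges.
Connected and |E| = |V| - 1, which characterizes a tree.

Yes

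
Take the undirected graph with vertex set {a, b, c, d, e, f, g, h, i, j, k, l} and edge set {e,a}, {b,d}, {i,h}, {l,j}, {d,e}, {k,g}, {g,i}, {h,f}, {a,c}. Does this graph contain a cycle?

No

The graph has 12 vertices, 9 edges, and 3 connected components.
Since 9 = 12 - 3, the graph is a forest and contains no cycle.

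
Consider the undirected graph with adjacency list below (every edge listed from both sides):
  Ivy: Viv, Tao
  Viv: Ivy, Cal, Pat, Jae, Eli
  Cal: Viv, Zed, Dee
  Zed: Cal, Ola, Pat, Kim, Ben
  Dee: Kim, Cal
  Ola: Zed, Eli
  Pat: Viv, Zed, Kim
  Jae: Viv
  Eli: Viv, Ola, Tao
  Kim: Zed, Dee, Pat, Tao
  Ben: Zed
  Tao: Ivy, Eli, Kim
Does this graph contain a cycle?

Yes

|V| = 12, |E| = 17, number of components = 1.
One cycle is Viv-Pat-Zed-Ola-Eli-Viv.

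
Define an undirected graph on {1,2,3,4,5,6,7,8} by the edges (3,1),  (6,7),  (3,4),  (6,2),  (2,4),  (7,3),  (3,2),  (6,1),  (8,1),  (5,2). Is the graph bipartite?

The cycle 3-4-2-3 has length 3, which is odd, so the graph is not bipartite.

No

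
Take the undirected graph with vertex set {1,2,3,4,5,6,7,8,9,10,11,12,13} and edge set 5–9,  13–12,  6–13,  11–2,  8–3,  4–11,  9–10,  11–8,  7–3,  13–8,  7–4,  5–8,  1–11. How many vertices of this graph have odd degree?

Degrees: 1:1, 2:1, 3:2, 4:2, 5:2, 6:1, 7:2, 8:4, 9:2, 10:1, 11:4, 12:1, 13:3
Odd-degree vertices: 1, 2, 6, 10, 12, 13.

6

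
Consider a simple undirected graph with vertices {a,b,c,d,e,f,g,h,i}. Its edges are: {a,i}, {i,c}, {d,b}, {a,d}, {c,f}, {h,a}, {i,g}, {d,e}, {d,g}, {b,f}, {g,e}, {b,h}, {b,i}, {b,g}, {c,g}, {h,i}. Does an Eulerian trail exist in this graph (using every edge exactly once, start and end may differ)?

No

Degrees: a:3, b:5, c:3, d:4, e:2, f:2, g:5, h:3, i:5
Odd-degree vertices: a, b, c, g, h, i (6 total).
An Eulerian trail requires 0 or 2 odd-degree vertices; here there are 6.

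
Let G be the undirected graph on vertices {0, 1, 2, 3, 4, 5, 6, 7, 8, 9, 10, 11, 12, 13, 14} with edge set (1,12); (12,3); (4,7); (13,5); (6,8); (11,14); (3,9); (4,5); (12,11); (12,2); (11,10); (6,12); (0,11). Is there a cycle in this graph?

No

The graph has 15 vertices, 13 edges, and 2 connected components.
A forest on 15 vertices with 2 components has exactly 13 edges, which matches — so no cycle.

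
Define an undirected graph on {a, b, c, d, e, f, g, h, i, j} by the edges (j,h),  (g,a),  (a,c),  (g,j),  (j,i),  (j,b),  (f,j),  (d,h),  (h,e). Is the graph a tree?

Yes

The graph has 10 vertices and 9 edges.
Connected and |E| = |V| - 1, which characterizes a tree.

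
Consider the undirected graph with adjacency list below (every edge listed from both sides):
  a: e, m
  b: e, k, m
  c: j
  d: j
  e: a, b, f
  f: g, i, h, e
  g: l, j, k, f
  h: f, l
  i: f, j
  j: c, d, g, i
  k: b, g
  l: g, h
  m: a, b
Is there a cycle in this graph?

Yes

|V| = 13, |E| = 16, number of components = 1.
Since 16 > 13 - 1, a cycle must exist; for instance f-h-l-g-f.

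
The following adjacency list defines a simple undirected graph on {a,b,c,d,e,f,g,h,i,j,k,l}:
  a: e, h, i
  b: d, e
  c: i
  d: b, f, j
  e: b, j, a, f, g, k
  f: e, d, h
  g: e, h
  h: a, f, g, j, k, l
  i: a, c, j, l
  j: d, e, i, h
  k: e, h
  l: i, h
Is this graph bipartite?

Color {d, e, h, i} black and {a, b, c, f, g, j, k, l} white. No edge joins two same-colored vertices, so the graph is bipartite.

Yes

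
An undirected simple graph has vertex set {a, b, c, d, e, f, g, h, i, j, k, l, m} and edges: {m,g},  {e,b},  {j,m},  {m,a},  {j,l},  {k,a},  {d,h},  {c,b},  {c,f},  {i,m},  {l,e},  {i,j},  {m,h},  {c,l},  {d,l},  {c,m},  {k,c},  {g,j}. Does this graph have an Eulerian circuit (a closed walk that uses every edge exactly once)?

Degrees: a:2, b:2, c:5, d:2, e:2, f:1, g:2, h:2, i:2, j:4, k:2, l:4, m:6
Vertices with odd degree: c, f. An Eulerian circuit requires all degrees even.

No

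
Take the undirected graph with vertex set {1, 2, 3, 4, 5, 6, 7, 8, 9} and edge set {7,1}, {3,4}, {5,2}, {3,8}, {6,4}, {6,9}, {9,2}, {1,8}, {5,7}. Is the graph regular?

Yes

Degrees: 1:2, 2:2, 3:2, 4:2, 5:2, 6:2, 7:2, 8:2, 9:2
All degrees equal 2; the graph is regular.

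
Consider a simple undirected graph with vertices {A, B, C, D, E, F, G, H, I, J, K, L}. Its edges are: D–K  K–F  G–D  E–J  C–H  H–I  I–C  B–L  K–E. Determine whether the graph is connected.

No

Component: {A}
Component: {B, L}
Component: {C, H, I}
Component: {D, E, F, G, J, K}
There are 4 separate components, so the graph is not connected.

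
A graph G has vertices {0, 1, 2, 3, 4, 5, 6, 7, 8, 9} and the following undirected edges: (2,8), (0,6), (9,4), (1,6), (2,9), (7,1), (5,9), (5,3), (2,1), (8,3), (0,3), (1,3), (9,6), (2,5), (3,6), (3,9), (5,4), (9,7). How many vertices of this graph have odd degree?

Degrees: 0:2, 1:4, 2:4, 3:6, 4:2, 5:4, 6:4, 7:2, 8:2, 9:6
Odd-degree vertices: none.

0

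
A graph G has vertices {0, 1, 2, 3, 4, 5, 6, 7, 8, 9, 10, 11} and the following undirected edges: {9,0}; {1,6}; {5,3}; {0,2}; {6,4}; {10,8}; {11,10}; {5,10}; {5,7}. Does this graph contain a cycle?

|V| = 12, |E| = 9, number of components = 3.
A forest on 12 vertices with 3 components has exactly 9 edges, which matches — so no cycle.

No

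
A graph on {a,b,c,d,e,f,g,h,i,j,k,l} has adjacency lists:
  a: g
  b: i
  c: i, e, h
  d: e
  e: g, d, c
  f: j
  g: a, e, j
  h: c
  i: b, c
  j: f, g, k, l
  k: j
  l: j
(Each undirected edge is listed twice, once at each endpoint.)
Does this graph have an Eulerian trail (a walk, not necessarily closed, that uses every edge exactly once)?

Degrees: a:1, b:1, c:3, d:1, e:3, f:1, g:3, h:1, i:2, j:4, k:1, l:1
Odd-degree vertices: a, b, c, d, e, f, g, h, k, l (10 total).
With 10 odd-degree vertices (more than two), no single trail can use every edge.

No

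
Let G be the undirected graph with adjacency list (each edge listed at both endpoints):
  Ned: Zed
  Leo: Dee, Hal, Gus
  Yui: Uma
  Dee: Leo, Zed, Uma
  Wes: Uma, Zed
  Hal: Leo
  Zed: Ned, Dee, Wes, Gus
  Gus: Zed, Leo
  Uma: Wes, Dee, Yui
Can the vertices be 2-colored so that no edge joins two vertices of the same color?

A valid 2-coloring puts {Leo, Zed, Uma} on one side and {Ned, Yui, Dee, Wes, Hal, Gus} on the other; every edge crosses between the two sides.

Yes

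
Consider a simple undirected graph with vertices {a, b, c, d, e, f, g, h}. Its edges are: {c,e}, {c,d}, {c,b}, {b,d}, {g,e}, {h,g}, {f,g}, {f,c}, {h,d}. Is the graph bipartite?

b-c-d-b is an odd cycle (length 3), and a bipartite graph can contain only even cycles.

No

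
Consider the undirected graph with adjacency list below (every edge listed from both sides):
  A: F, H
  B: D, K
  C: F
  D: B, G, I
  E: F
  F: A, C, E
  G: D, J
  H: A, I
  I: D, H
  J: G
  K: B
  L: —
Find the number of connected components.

2

Component: {L}
Component: {A, B, C, D, E, F, G, H, I, J, K}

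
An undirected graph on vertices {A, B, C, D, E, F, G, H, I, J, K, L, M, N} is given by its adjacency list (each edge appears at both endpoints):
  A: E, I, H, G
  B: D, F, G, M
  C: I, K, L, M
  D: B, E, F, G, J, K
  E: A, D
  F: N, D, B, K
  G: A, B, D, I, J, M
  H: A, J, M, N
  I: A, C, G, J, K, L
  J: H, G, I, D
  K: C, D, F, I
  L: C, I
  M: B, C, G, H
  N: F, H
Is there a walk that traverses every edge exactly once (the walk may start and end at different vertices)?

Yes

Degrees: A:4, B:4, C:4, D:6, E:2, F:4, G:6, H:4, I:6, J:4, K:4, L:2, M:4, N:2
Odd-degree vertices: none (0 total).
The non-isolated vertices are connected and exactly 0 have odd degree, so an Eulerian trail exists.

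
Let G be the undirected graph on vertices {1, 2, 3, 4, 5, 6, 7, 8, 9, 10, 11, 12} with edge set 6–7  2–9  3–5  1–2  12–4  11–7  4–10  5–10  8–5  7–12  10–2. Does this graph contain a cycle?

|V| = 12, |E| = 11, number of components = 1.
Since 11 = 12 - 1, the graph is a forest and contains no cycle.

No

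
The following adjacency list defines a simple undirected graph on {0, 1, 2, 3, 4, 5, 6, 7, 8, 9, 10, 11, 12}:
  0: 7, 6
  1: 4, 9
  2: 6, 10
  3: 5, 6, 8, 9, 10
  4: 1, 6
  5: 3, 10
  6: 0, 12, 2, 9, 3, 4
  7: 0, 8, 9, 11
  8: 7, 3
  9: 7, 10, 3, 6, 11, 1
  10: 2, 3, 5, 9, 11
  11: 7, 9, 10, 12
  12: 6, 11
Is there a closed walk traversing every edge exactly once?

Degrees: 0:2, 1:2, 2:2, 3:5, 4:2, 5:2, 6:6, 7:4, 8:2, 9:6, 10:5, 11:4, 12:2
Vertices with odd degree: 3, 10. An Eulerian circuit requires all degrees even.

No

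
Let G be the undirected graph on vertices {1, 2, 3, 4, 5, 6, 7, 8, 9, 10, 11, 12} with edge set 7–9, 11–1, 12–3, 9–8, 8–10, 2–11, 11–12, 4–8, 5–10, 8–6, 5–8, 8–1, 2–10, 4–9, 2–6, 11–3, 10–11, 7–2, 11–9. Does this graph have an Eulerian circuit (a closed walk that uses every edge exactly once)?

Yes

Degrees: 1:2, 2:4, 3:2, 4:2, 5:2, 6:2, 7:2, 8:6, 9:4, 10:4, 11:6, 12:2
All degrees are even and the non-isolated vertices are connected — an Eulerian circuit exists.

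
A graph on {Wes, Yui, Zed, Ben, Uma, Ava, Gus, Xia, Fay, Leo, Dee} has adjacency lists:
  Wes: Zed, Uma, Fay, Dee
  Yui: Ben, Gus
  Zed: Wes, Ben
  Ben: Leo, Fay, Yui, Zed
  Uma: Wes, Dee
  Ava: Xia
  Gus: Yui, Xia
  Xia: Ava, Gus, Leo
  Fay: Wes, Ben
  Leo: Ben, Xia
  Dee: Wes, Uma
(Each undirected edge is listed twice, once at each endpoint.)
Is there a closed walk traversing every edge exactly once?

Degrees: Wes:4, Yui:2, Zed:2, Ben:4, Uma:2, Ava:1, Gus:2, Xia:3, Fay:2, Leo:2, Dee:2
Vertices with odd degree: Ava, Xia. An Eulerian circuit requires all degrees even.

No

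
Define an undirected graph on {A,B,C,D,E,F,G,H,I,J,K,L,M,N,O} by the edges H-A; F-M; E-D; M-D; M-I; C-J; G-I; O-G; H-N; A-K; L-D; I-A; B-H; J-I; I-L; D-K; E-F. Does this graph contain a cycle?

|V| = 15, |E| = 17, number of components = 1.
One cycle is I-M-D-L-I.

Yes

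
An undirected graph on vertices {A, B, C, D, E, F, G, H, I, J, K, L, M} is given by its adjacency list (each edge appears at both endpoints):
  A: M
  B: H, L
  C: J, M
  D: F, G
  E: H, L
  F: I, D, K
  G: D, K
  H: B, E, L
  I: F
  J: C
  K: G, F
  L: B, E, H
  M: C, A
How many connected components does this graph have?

3

Component: {A, C, J, M}
Component: {B, E, H, L}
Component: {D, F, G, I, K}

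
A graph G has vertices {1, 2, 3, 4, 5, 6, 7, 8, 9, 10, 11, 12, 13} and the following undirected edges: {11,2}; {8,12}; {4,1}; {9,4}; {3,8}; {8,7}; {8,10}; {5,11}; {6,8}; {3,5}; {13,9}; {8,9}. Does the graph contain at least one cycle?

No

The graph has 13 vertices, 12 edges, and 1 connected component.
Since 12 = 13 - 1, the graph is a forest and contains no cycle.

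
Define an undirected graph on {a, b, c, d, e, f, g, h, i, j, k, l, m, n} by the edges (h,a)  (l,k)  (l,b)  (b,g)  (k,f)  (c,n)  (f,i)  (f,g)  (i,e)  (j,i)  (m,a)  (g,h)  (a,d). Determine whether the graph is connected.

Component: {c, n}
Component: {a, b, d, e, f, g, h, i, j, k, l, m}
No edge joins these 2 groups, so the graph is disconnected.

No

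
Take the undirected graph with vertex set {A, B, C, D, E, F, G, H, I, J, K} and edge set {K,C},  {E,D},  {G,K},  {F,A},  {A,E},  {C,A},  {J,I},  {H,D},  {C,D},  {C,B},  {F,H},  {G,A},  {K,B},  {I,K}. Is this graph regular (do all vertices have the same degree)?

Degrees: A:4, B:2, C:4, D:3, E:2, F:2, G:2, H:2, I:2, J:1, K:4
Degrees are not all equal (e.g. deg(J)=1 but deg(A)=4); not regular.

No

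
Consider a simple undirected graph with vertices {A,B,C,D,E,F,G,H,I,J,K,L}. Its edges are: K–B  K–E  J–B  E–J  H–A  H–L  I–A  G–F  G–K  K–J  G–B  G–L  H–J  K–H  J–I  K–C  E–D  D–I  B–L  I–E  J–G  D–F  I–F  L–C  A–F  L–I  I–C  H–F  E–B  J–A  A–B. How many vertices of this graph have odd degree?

10

Degrees: A:5, B:6, C:3, D:3, E:5, F:5, G:5, H:5, I:7, J:7, K:6, L:5
Odd-degree vertices: A, C, D, E, F, G, H, I, J, L.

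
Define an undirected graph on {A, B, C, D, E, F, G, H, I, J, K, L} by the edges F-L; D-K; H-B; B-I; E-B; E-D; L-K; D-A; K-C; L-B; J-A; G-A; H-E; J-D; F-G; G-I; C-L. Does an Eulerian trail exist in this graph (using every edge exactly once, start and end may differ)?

No

Degrees: A:3, B:4, C:2, D:4, E:3, F:2, G:3, H:2, I:2, J:2, K:3, L:4
Odd-degree vertices: A, E, G, K (4 total).
An Eulerian trail requires 0 or 2 odd-degree vertices; here there are 4.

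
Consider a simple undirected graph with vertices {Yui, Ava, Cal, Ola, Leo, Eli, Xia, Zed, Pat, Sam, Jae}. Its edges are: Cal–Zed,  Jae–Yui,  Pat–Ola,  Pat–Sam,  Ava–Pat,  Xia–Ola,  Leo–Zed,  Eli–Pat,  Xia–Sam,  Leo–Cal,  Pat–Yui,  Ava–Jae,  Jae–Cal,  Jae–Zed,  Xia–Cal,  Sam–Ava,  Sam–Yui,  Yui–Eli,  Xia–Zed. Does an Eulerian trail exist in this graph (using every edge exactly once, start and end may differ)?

Degrees: Yui:4, Ava:3, Cal:4, Ola:2, Leo:2, Eli:2, Xia:4, Zed:4, Pat:5, Sam:4, Jae:4
Odd-degree vertices: Ava, Pat (2 total).
With 2 odd-degree vertices and all edges in one connected piece, an Eulerian trail exists (from Ava to Pat).

Yes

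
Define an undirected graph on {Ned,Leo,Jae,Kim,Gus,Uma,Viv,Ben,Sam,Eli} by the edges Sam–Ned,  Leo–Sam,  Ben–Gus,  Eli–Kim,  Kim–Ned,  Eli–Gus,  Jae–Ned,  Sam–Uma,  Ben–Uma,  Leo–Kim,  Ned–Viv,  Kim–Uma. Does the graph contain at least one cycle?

Yes

|V| = 10, |E| = 12, number of components = 1.
Since 12 > 10 - 1, a cycle must exist; for instance Ned-Kim-Leo-Sam-Ned.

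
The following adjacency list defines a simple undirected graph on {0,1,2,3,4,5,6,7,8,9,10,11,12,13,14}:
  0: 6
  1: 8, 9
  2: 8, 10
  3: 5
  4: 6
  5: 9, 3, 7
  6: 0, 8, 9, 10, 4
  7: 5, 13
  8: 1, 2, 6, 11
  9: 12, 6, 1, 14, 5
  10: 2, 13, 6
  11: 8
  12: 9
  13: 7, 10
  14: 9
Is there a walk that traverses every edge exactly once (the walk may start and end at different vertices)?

Degrees: 0:1, 1:2, 2:2, 3:1, 4:1, 5:3, 6:5, 7:2, 8:4, 9:5, 10:3, 11:1, 12:1, 13:2, 14:1
Odd-degree vertices: 0, 3, 4, 5, 6, 9, 10, 11, 12, 14 (10 total).
With 10 odd-degree vertices (more than two), no single trail can use every edge.

No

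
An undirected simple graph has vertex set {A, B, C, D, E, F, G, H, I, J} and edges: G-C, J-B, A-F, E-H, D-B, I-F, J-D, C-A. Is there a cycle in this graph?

Yes

The graph has 10 vertices, 8 edges, and 3 connected components.
Since 8 > 10 - 3, a cycle must exist; for instance B-D-J-B.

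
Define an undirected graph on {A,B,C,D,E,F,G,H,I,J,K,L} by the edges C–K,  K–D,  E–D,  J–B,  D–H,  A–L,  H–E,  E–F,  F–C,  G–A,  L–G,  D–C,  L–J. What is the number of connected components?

Component: {I}
Component: {A, B, G, J, L}
Component: {C, D, E, F, H, K}

3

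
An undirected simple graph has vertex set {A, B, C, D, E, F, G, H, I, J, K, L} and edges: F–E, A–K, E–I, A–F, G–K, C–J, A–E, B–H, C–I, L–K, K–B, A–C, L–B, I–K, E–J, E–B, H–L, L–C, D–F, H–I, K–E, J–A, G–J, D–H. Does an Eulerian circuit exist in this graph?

No

Degrees: A:5, B:4, C:4, D:2, E:6, F:3, G:2, H:4, I:4, J:4, K:6, L:4
A, F have odd degree; an Eulerian circuit needs every degree to be even, so none exists.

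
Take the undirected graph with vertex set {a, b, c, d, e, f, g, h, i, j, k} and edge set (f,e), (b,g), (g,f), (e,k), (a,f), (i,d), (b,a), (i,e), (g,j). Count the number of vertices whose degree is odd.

6

Degrees: a:2, b:2, c:0, d:1, e:3, f:3, g:3, h:0, i:2, j:1, k:1
Odd-degree vertices: d, e, f, g, j, k.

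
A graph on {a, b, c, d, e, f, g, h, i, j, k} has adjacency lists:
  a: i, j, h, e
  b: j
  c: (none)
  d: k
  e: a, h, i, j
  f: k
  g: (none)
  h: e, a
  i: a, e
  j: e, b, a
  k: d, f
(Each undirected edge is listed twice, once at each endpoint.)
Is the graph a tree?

No

The graph has 11 vertices and 10 edges.
It is not connected, so it is not a tree.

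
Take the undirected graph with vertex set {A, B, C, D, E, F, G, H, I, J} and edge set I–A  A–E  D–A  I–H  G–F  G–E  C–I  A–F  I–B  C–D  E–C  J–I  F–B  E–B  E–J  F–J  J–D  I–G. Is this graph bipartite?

Color {D, E, F, I} black and {A, B, C, G, H, J} white. No edge joins two same-colored vertices, so the graph is bipartite.

Yes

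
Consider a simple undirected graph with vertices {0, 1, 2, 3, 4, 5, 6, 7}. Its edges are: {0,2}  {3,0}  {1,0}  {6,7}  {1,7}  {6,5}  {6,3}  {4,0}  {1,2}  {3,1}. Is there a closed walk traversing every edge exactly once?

No

Degrees: 0:4, 1:4, 2:2, 3:3, 4:1, 5:1, 6:3, 7:2
Vertices with odd degree: 3, 4, 5, 6. An Eulerian circuit requires all degrees even.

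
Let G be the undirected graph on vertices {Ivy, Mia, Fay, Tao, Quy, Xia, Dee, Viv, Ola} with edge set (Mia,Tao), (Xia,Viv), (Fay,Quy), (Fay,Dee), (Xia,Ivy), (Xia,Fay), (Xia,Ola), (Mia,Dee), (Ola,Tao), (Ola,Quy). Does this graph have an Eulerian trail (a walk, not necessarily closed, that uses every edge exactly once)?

No

Degrees: Ivy:1, Mia:2, Fay:3, Tao:2, Quy:2, Xia:4, Dee:2, Viv:1, Ola:3
Odd-degree vertices: Ivy, Fay, Viv, Ola (4 total).
An Eulerian trail requires 0 or 2 odd-degree vertices; here there are 4.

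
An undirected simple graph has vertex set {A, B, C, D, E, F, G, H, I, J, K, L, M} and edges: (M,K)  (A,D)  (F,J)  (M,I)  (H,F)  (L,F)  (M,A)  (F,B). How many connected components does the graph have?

Component: {C}
Component: {E}
Component: {G}
Component: {A, D, I, K, M}
Component: {B, F, H, J, L}

5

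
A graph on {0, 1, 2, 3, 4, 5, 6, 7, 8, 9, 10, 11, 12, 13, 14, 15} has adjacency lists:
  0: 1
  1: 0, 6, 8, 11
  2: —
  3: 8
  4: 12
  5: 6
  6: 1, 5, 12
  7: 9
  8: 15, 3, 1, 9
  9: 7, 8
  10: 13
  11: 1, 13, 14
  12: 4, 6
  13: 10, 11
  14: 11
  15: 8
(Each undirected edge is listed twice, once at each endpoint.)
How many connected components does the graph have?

Component: {2}
Component: {0, 1, 3, 4, 5, 6, 7, 8, 9, 10, 11, 12, 13, 14, 15}

2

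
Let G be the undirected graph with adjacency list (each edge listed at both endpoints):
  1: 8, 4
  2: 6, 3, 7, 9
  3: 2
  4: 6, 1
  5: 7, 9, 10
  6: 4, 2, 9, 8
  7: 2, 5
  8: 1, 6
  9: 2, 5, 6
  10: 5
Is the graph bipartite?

9-6-2-9 is an odd cycle (length 3), and a bipartite graph can contain only even cycles.

No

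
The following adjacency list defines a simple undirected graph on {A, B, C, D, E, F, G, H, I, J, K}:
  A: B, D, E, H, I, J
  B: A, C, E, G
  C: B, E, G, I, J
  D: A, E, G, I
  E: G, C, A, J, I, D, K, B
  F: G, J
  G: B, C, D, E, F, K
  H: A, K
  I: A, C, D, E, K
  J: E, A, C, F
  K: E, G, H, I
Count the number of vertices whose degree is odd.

2

Degrees: A:6, B:4, C:5, D:4, E:8, F:2, G:6, H:2, I:5, J:4, K:4
Odd-degree vertices: C, I.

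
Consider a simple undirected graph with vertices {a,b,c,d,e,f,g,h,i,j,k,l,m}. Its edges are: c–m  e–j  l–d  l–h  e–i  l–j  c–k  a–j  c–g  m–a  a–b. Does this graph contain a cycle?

No

The graph has 13 vertices, 11 edges, and 2 connected components.
A forest on 13 vertices with 2 components has exactly 11 edges, which matches — so no cycle.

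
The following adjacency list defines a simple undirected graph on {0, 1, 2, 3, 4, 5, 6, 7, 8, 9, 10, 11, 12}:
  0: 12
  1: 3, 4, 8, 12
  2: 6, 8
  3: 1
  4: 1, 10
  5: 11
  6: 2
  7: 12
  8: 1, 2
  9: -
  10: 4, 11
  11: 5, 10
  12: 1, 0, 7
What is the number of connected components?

Component: {9}
Component: {0, 1, 2, 3, 4, 5, 6, 7, 8, 10, 11, 12}

2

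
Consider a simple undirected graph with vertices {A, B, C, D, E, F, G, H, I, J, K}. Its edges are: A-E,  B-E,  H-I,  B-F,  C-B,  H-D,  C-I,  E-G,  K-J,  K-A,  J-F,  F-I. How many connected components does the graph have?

Component: {A, B, C, D, E, F, G, H, I, J, K}

1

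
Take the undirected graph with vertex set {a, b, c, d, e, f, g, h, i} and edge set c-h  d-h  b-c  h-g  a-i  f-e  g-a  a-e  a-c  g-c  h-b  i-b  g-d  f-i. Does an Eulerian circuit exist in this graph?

No

Degrees: a:4, b:3, c:4, d:2, e:2, f:2, g:4, h:4, i:3
Vertices with odd degree: b, i. An Eulerian circuit requires all degrees even.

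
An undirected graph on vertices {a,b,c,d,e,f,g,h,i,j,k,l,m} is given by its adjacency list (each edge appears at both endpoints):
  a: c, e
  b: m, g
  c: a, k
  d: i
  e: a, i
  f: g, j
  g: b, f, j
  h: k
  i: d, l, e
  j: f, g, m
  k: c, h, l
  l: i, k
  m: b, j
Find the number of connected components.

Component: {b, f, g, j, m}
Component: {a, c, d, e, h, i, k, l}

2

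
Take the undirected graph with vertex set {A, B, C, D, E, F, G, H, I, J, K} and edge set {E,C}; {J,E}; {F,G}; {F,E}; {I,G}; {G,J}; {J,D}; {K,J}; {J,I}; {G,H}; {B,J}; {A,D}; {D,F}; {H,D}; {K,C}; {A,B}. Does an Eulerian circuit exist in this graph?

No

Degrees: A:2, B:2, C:2, D:4, E:3, F:3, G:4, H:2, I:2, J:6, K:2
Vertices with odd degree: E, F. An Eulerian circuit requires all degrees even.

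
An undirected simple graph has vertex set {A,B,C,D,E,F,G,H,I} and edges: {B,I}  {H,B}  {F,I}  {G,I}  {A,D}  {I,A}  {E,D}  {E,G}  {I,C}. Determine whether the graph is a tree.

No

The graph has 9 vertices and 9 edges.
Connected but with 9 > 8 edges, so it has a cycle and is not a tree.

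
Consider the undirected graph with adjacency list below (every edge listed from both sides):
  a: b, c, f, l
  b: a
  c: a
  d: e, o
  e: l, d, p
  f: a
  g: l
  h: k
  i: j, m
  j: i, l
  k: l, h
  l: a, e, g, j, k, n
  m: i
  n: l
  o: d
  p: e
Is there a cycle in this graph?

|V| = 16, |E| = 15, number of components = 1.
Since 15 = 16 - 1, the graph is a forest and contains no cycle.

No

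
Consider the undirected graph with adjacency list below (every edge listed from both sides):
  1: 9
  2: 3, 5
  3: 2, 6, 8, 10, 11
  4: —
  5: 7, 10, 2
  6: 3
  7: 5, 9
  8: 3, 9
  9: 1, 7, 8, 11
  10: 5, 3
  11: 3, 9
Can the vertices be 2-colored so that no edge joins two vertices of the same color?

Partition the vertices as {3, 4, 5, 9} vs {1, 2, 6, 7, 8, 10, 11}. Each listed edge has one endpoint in each part, so the graph is bipartite.

Yes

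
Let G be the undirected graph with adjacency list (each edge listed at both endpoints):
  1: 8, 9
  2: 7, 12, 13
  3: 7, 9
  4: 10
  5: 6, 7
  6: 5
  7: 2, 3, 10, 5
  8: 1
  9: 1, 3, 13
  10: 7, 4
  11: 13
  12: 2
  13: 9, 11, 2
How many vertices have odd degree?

8

Degrees: 1:2, 2:3, 3:2, 4:1, 5:2, 6:1, 7:4, 8:1, 9:3, 10:2, 11:1, 12:1, 13:3
Odd-degree vertices: 2, 4, 6, 8, 9, 11, 12, 13.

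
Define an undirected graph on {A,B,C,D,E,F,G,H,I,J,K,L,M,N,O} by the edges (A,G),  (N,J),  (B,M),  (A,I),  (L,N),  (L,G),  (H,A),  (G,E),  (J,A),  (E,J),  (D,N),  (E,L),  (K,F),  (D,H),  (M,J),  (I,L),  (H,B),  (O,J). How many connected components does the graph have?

Component: {C}
Component: {F, K}
Component: {A, B, D, E, G, H, I, J, L, M, N, O}

3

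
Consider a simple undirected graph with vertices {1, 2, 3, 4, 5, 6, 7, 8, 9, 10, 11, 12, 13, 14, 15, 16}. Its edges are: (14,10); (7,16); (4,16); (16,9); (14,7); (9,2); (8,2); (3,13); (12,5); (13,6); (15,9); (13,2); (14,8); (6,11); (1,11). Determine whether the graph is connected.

No

Component: {5, 12}
Component: {1, 2, 3, 4, 6, 7, 8, 9, 10, 11, 13, 14, 15, 16}
There are 2 separate components, so the graph is not connected.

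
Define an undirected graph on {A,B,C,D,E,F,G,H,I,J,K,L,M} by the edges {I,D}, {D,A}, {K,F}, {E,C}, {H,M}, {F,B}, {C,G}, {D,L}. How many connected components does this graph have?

Component: {J}
Component: {H, M}
Component: {B, F, K}
Component: {C, E, G}
Component: {A, D, I, L}

5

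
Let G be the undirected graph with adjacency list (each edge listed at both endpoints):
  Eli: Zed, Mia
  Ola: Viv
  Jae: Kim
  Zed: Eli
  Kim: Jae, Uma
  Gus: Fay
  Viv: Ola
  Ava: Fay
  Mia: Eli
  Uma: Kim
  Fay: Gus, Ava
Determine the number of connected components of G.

Component: {Ola, Viv}
Component: {Eli, Zed, Mia}
Component: {Jae, Kim, Uma}
Component: {Gus, Ava, Fay}

4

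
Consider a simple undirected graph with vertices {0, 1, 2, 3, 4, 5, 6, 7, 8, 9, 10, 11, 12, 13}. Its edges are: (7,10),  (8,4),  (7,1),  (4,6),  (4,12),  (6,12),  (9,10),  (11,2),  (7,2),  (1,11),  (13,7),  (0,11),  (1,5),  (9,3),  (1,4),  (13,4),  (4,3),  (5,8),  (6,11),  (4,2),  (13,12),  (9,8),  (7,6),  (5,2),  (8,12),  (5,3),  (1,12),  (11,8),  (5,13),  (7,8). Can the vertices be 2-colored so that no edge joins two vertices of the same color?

No

The cycle 12-4-13-12 has length 3, which is odd, so the graph is not bipartite.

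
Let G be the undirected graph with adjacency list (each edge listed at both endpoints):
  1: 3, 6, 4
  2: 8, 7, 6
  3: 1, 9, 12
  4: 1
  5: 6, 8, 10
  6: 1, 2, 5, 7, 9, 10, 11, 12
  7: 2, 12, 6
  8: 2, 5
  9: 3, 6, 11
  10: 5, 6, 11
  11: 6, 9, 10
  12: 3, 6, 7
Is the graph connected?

Yes

A breadth-first search from 1 visits 1, 6, 4, 3, 9, 12, 2, 7, 11, 10, 5, 8 — all 12 vertices — so the graph is connected.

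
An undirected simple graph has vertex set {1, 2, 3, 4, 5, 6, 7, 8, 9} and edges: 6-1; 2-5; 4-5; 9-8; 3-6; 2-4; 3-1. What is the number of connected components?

Component: {7}
Component: {8, 9}
Component: {1, 3, 6}
Component: {2, 4, 5}

4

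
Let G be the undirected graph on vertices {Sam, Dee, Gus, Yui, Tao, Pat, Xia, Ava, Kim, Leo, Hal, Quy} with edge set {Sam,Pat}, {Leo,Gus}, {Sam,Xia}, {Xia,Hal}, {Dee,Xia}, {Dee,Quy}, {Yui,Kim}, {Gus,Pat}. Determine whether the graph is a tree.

No

|V| = 12, |E| = 8.
It is not connected, so it is not a tree.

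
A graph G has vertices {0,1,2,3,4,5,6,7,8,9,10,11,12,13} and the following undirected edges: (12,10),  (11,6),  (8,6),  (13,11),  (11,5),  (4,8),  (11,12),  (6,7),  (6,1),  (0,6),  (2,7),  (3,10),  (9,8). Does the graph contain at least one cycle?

The graph has 14 vertices, 13 edges, and 1 connected component.
Since 13 = 14 - 1, the graph is a forest and contains no cycle.

No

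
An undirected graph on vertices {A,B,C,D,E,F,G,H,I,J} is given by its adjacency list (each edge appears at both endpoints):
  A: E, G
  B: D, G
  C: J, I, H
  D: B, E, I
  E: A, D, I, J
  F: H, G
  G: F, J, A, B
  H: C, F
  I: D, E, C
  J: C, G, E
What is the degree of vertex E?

4

Neighbors of E: A, D, I, J.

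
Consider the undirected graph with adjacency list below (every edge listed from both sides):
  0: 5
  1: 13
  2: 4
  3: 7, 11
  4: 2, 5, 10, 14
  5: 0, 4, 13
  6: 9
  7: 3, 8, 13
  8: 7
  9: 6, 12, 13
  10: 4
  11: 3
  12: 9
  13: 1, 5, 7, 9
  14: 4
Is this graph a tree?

Yes

The graph has 15 vertices and 14 edges.
Connected and |E| = |V| - 1, which characterizes a tree.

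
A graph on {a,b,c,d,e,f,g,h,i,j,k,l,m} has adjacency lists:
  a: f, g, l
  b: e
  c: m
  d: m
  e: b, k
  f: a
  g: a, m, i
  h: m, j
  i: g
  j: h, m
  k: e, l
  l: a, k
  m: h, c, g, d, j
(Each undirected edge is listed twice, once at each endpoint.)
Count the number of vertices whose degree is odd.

Degrees: a:3, b:1, c:1, d:1, e:2, f:1, g:3, h:2, i:1, j:2, k:2, l:2, m:5
Odd-degree vertices: a, b, c, d, f, g, i, m.

8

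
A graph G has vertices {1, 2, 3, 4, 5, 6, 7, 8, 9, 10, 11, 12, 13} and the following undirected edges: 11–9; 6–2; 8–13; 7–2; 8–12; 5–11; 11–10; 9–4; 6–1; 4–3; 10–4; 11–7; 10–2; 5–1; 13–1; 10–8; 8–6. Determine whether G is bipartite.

Yes

A valid 2-coloring puts {3, 5, 6, 7, 9, 10, 12, 13} on one side and {1, 2, 4, 8, 11} on the other; every edge crosses between the two sides.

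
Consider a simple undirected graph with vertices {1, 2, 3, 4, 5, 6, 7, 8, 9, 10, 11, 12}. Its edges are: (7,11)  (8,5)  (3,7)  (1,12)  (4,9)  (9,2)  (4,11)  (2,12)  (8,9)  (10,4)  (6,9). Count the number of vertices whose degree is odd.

6

Degrees: 1:1, 2:2, 3:1, 4:3, 5:1, 6:1, 7:2, 8:2, 9:4, 10:1, 11:2, 12:2
Odd-degree vertices: 1, 3, 4, 5, 6, 10.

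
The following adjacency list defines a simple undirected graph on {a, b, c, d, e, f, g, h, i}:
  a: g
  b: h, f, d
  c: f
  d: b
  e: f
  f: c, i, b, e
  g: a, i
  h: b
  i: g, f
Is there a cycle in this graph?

No

The graph has 9 vertices, 8 edges, and 1 connected component.
A forest on 9 vertices with 1 component has exactly 8 edges, which matches — so no cycle.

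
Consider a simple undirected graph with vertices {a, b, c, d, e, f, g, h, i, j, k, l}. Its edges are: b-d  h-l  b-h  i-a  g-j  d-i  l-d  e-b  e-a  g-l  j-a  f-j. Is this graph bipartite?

No

The cycle d-i-a-e-b-d has length 5, which is odd, so the graph is not bipartite.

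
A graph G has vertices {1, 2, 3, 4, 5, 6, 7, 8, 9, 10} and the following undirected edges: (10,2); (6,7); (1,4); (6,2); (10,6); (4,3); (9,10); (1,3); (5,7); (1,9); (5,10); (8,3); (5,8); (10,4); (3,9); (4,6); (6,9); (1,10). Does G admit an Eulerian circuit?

No

Degrees: 1:4, 2:2, 3:4, 4:4, 5:3, 6:5, 7:2, 8:2, 9:4, 10:6
Vertices with odd degree: 5, 6. An Eulerian circuit requires all degrees even.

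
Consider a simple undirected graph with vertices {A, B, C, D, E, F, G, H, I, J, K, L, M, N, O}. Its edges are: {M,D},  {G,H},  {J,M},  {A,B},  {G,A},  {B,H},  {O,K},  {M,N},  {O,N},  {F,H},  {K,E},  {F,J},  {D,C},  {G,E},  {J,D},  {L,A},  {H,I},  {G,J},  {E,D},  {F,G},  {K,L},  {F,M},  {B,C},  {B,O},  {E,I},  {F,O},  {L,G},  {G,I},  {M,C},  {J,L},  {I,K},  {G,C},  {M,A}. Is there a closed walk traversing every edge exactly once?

Degrees: A:4, B:4, C:4, D:4, E:4, F:5, G:8, H:4, I:4, J:5, K:4, L:4, M:6, N:2, O:4
F, J have odd degree; an Eulerian circuit needs every degree to be even, so none exists.

No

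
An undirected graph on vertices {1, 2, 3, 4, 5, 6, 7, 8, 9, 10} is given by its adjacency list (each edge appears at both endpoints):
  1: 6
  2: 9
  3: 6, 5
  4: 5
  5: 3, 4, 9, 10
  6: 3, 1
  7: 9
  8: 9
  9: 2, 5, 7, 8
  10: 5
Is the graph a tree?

|V| = 10, |E| = 9.
It is connected with exactly 9 edges, hence acyclic — it is a tree.

Yes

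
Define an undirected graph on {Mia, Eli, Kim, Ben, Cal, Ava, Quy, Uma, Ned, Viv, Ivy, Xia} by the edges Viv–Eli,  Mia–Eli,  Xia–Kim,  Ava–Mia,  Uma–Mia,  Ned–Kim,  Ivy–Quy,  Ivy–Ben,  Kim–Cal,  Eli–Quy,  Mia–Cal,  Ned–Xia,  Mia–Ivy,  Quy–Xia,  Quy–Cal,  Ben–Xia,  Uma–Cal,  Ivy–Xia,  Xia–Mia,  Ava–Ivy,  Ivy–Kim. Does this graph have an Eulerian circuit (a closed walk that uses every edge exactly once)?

No

Degrees: Mia:6, Eli:3, Kim:4, Ben:2, Cal:4, Ava:2, Quy:4, Uma:2, Ned:2, Viv:1, Ivy:6, Xia:6
Eli, Viv have odd degree; an Eulerian circuit needs every degree to be even, so none exists.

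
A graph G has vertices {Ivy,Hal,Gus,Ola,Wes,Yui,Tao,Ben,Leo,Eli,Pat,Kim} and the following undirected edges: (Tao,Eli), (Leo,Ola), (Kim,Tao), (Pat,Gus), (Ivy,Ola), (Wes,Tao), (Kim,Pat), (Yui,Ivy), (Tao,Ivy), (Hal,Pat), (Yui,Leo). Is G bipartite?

A valid 2-coloring puts {Ola, Yui, Tao, Ben, Pat} on one side and {Ivy, Hal, Gus, Wes, Leo, Eli, Kim} on the other; every edge crosses between the two sides.

Yes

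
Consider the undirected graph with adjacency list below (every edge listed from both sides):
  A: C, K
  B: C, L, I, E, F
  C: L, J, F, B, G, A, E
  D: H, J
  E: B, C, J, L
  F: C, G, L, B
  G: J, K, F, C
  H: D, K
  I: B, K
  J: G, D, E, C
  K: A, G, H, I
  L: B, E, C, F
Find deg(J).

Neighbors of J: C, D, E, G.

4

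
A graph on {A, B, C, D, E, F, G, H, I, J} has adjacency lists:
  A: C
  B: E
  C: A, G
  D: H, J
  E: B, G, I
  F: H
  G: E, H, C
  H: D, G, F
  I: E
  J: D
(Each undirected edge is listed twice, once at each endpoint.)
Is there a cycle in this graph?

The graph has 10 vertices, 9 edges, and 1 connected component.
A forest on 10 vertices with 1 component has exactly 9 edges, which matches — so no cycle.

No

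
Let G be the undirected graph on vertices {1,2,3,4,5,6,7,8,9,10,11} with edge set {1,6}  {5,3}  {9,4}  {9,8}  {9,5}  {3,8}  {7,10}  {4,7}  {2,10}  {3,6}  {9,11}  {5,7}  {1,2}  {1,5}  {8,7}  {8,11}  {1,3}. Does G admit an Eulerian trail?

Degrees: 1:4, 2:2, 3:4, 4:2, 5:4, 6:2, 7:4, 8:4, 9:4, 10:2, 11:2
Odd-degree vertices: none (0 total).
With 0 odd-degree vertices and all edges in one connected piece, an Eulerian trail exists.

Yes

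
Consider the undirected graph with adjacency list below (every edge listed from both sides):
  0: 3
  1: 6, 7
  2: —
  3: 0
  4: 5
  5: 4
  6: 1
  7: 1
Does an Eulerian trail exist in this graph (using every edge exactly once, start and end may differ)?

Degrees: 0:1, 1:2, 2:0, 3:1, 4:1, 5:1, 6:1, 7:1
Odd-degree vertices: 0, 3, 4, 5, 6, 7 (6 total).
An Eulerian trail requires 0 or 2 odd-degree vertices; here there are 6.

No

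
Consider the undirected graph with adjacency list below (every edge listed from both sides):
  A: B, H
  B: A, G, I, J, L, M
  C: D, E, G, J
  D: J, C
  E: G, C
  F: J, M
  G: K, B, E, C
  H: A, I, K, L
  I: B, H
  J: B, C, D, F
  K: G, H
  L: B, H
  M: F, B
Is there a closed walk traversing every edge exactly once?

Degrees: A:2, B:6, C:4, D:2, E:2, F:2, G:4, H:4, I:2, J:4, K:2, L:2, M:2
All degrees are even and the non-isolated vertices are connected — an Eulerian circuit exists.

Yes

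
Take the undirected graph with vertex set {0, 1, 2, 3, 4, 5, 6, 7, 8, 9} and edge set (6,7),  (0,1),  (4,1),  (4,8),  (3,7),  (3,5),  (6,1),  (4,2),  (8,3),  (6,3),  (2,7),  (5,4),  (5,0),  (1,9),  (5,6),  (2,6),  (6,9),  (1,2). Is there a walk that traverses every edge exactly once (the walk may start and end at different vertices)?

Yes

Degrees: 0:2, 1:5, 2:4, 3:4, 4:4, 5:4, 6:6, 7:3, 8:2, 9:2
Odd-degree vertices: 1, 7 (2 total).
With 2 odd-degree vertices and all edges in one connected piece, an Eulerian trail exists (from 1 to 7).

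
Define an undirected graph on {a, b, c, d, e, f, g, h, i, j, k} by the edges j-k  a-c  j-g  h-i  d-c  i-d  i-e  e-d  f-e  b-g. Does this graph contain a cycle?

Yes

|V| = 11, |E| = 10, number of components = 2.
Since 10 > 11 - 2, a cycle must exist; for instance d-e-i-d.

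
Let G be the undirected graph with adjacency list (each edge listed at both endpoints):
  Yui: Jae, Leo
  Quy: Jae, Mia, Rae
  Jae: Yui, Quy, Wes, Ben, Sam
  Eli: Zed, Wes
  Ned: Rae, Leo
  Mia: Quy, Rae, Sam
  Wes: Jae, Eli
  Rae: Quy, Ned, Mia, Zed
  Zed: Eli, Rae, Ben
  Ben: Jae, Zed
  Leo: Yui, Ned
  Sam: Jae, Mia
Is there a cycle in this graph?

|V| = 12, |E| = 16, number of components = 1.
One cycle is Jae-Ben-Zed-Eli-Wes-Jae.

Yes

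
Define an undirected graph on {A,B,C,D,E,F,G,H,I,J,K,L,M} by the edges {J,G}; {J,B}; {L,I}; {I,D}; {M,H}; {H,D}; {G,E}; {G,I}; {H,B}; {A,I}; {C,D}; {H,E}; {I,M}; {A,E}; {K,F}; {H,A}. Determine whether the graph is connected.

No

Component: {F, K}
Component: {A, B, C, D, E, G, H, I, J, L, M}
No edge joins these 2 groups, so the graph is disconnected.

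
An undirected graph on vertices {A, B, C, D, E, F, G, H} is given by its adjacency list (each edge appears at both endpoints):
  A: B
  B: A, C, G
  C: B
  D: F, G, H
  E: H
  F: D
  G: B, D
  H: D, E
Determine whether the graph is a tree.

The graph has 8 vertices and 7 edges.
Connected and |E| = |V| - 1, which characterizes a tree.

Yes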